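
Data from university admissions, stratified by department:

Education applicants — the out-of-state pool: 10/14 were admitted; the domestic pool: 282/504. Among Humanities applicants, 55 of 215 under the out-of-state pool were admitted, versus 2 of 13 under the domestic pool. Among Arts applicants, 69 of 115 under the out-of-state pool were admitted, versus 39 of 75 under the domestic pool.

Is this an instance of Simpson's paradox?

Education: the out-of-state pool 10/14 = 71.4%, the domestic pool 282/504 = 56.0% → the out-of-state pool
Humanities: the out-of-state pool 55/215 = 25.6%, the domestic pool 2/13 = 15.4% → the out-of-state pool
Arts: the out-of-state pool 69/115 = 60.0%, the domestic pool 39/75 = 52.0% → the out-of-state pool
Overall: the out-of-state pool 134/344 = 39.0%, the domestic pool 323/592 = 54.6% → the domestic pool
The out-of-state pool wins each department group but the domestic pool wins overall — the comparison reverses. The out-of-state pool's applicants skew toward Humanities, which has a lower base rate.

Yes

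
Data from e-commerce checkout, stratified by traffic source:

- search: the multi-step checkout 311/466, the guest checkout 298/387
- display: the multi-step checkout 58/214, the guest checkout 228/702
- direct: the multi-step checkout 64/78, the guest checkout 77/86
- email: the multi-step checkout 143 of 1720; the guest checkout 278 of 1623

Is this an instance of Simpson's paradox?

Search: the multi-step checkout 311/466 = 66.7%, the guest checkout 298/387 = 77.0% → the guest checkout
Display: the multi-step checkout 58/214 = 27.1%, the guest checkout 228/702 = 32.5% → the guest checkout
Direct: the multi-step checkout 64/78 = 82.1%, the guest checkout 77/86 = 89.5% → the guest checkout
Email: the multi-step checkout 143/1720 = 8.3%, the guest checkout 278/1623 = 17.1% → the guest checkout
Overall: the multi-step checkout 576/2478 = 23.2%, the guest checkout 881/2798 = 31.5% → the guest checkout
The guest checkout wins overall and in every traffic group — no reversal.

No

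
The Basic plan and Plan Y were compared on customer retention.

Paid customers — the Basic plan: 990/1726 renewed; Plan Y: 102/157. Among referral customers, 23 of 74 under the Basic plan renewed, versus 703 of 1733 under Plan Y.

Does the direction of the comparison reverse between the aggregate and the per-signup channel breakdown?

Yes

Paid: the Basic plan 990/1726 = 57.4%, Plan Y 102/157 = 65.0% → Plan Y
Referral: the Basic plan 23/74 = 31.1%, Plan Y 703/1733 = 40.6% → Plan Y
Overall: the Basic plan 1013/1800 = 56.3%, Plan Y 805/1890 = 42.6% → the Basic plan
Plan Y wins each signup group but the Basic plan wins overall — the comparison reverses. Plan Y's customers skew toward referral, which has a lower base rate.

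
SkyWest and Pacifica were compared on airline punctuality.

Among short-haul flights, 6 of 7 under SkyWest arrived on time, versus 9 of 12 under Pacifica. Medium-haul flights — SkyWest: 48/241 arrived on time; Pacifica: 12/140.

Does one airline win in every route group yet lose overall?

Short-haul: SkyWest 6/7 = 85.7%, Pacifica 9/12 = 75.0% → SkyWest
Medium-haul: SkyWest 48/241 = 19.9%, Pacifica 12/140 = 8.6% → SkyWest
Overall: SkyWest 54/248 = 21.8%, Pacifica 21/152 = 13.8% → SkyWest
SkyWest wins overall and in every route group — no reversal.

No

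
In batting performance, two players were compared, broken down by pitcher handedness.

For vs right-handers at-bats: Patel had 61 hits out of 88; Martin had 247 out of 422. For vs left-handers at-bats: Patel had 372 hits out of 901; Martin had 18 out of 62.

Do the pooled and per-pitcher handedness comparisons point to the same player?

No

Vs right-handers: Patel 61/88 = 69.3%, Martin 247/422 = 58.5% → Patel
Vs left-handers: Patel 372/901 = 41.3%, Martin 18/62 = 29.0% → Patel
Overall: Patel 433/989 = 43.8%, Martin 265/484 = 54.8% → Martin
Patel wins each pitcher group but Martin wins overall — the comparison reverses. Patel's at-bats skew toward vs left-handers, which has a lower base rate.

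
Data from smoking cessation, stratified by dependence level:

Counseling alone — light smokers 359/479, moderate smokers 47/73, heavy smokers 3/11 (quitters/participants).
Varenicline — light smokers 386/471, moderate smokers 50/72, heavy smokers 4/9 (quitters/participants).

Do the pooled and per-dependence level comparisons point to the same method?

Light smokers: counseling alone 359/479 = 74.9%, varenicline 386/471 = 82.0% → varenicline
Moderate smokers: counseling alone 47/73 = 64.4%, varenicline 50/72 = 69.4% → varenicline
Heavy smokers: counseling alone 3/11 = 27.3%, varenicline 4/9 = 44.4% → varenicline
Overall: counseling alone 409/563 = 72.6%, varenicline 440/552 = 79.7% → varenicline
Varenicline wins overall and in every dependence group — no reversal.

Yes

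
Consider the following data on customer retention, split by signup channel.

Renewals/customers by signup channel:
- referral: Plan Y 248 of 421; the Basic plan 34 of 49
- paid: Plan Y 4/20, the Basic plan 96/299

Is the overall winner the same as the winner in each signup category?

No

Referral: Plan Y 248/421 = 58.9%, the Basic plan 34/49 = 69.4% → the Basic plan
Paid: Plan Y 4/20 = 20.0%, the Basic plan 96/299 = 32.1% → the Basic plan
Overall: Plan Y 252/441 = 57.1%, the Basic plan 130/348 = 37.4% → Plan Y
The Basic plan wins each signup group but Plan Y wins overall — the comparison reverses. The Basic plan's customers skew toward paid, which has a lower base rate.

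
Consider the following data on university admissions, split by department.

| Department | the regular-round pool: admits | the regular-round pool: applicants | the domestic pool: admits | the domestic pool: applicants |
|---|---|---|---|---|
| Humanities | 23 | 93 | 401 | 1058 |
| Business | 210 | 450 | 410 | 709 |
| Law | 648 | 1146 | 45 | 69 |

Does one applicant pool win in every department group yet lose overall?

Humanities: the regular-round pool 23/93 = 24.7%, the domestic pool 401/1058 = 37.9% → the domestic pool
Business: the regular-round pool 210/450 = 46.7%, the domestic pool 410/709 = 57.8% → the domestic pool
Law: the regular-round pool 648/1146 = 56.5%, the domestic pool 45/69 = 65.2% → the domestic pool
Overall: the regular-round pool 881/1689 = 52.2%, the domestic pool 856/1836 = 46.6% → the regular-round pool
The domestic pool wins each department group but the regular-round pool wins overall — the comparison reverses. The domestic pool's applicants skew toward Humanities, which has a lower base rate.

Yes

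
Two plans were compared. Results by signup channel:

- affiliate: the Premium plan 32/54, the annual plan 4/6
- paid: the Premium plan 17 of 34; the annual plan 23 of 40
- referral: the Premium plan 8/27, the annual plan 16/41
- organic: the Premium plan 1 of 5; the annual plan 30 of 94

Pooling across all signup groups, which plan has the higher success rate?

Affiliate: the Premium plan 32/54 = 59.3%, the annual plan 4/6 = 66.7% → the annual plan
Paid: the Premium plan 17/34 = 50.0%, the annual plan 23/40 = 57.5% → the annual plan
Referral: the Premium plan 8/27 = 29.6%, the annual plan 16/41 = 39.0% → the annual plan
Organic: the Premium plan 1/5 = 20.0%, the annual plan 30/94 = 31.9% → the annual plan
Overall: the Premium plan 58/120 = 48.3%, the annual plan 73/181 = 40.3% → the Premium plan
(The annual plan wins every signup group but the Premium plan wins overall — the annual plan's customers skew toward the low-rate organic group.)

the Premium plan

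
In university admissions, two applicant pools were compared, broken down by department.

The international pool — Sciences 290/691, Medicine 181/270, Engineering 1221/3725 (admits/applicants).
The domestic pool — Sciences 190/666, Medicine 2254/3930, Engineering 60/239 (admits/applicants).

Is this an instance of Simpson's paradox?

Yes

Sciences: the international pool 290/691 = 42.0%, the domestic pool 190/666 = 28.5% → the international pool
Medicine: the international pool 181/270 = 67.0%, the domestic pool 2254/3930 = 57.4% → the international pool
Engineering: the international pool 1221/3725 = 32.8%, the domestic pool 60/239 = 25.1% → the international pool
Overall: the international pool 1692/4686 = 36.1%, the domestic pool 2504/4835 = 51.8% → the domestic pool
The international pool wins each department group but the domestic pool wins overall — the comparison reverses. The international pool's applicants skew toward Engineering, which has a lower base rate.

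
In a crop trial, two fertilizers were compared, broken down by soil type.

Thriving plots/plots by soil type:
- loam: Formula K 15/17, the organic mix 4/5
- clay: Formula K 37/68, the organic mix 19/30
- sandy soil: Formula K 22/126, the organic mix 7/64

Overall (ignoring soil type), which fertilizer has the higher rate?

Formula K

Loam: Formula K 15/17 = 88.2%, the organic mix 4/5 = 80.0% → Formula K
Clay: Formula K 37/68 = 54.4%, the organic mix 19/30 = 63.3% → the organic mix
Sandy soil: Formula K 22/126 = 17.5%, the organic mix 7/64 = 10.9% → Formula K
Overall: Formula K 74/211 = 35.1%, the organic mix 30/99 = 30.3% → Formula K
(Neither sweeps every soil group, but Formula K has the higher pooled rate.)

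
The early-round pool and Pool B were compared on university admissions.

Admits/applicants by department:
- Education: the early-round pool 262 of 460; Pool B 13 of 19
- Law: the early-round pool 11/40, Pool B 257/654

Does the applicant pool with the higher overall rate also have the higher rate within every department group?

Education: the early-round pool 262/460 = 57.0%, Pool B 13/19 = 68.4% → Pool B
Law: the early-round pool 11/40 = 27.5%, Pool B 257/654 = 39.3% → Pool B
Overall: the early-round pool 273/500 = 54.6%, Pool B 270/673 = 40.1% → the early-round pool
Pool B wins each department group but the early-round pool wins overall — the comparison reverses. Pool B's applicants skew toward Law, which has a lower base rate.

No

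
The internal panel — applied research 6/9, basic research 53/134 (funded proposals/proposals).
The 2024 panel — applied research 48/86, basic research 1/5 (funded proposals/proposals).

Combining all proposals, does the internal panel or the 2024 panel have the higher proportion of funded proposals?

Applied research: the internal panel 6/9 = 66.7%, the 2024 panel 48/86 = 55.8% → the internal panel
Basic research: the internal panel 53/134 = 39.6%, the 2024 panel 1/5 = 20.0% → the internal panel
Overall: the internal panel 59/143 = 41.3%, the 2024 panel 49/91 = 53.8% → the 2024 panel
(The internal panel wins every proposal group but the 2024 panel wins overall — the internal panel's proposals skew toward the low-rate basic research group.)

the 2024 panel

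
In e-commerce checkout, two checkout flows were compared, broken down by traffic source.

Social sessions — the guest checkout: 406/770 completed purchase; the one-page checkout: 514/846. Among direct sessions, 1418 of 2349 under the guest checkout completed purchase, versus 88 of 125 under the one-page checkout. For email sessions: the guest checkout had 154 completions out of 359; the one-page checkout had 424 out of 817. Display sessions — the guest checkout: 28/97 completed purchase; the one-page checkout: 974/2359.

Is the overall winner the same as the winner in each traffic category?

No

Social: the guest checkout 406/770 = 52.7%, the one-page checkout 514/846 = 60.8% → the one-page checkout
Direct: the guest checkout 1418/2349 = 60.4%, the one-page checkout 88/125 = 70.4% → the one-page checkout
Email: the guest checkout 154/359 = 42.9%, the one-page checkout 424/817 = 51.9% → the one-page checkout
Display: the guest checkout 28/97 = 28.9%, the one-page checkout 974/2359 = 41.3% → the one-page checkout
Overall: the guest checkout 2006/3575 = 56.1%, the one-page checkout 2000/4147 = 48.2% → the guest checkout
The one-page checkout wins each traffic group but the guest checkout wins overall — the comparison reverses. The one-page checkout's sessions skew toward display, which has a lower base rate.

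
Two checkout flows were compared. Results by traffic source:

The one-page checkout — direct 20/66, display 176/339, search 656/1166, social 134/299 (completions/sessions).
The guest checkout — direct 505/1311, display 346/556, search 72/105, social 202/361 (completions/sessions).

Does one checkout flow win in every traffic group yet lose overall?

Yes

Direct: the one-page checkout 20/66 = 30.3%, the guest checkout 505/1311 = 38.5% → the guest checkout
Display: the one-page checkout 176/339 = 51.9%, the guest checkout 346/556 = 62.2% → the guest checkout
Search: the one-page checkout 656/1166 = 56.3%, the guest checkout 72/105 = 68.6% → the guest checkout
Social: the one-page checkout 134/299 = 44.8%, the guest checkout 202/361 = 56.0% → the guest checkout
Overall: the one-page checkout 986/1870 = 52.7%, the guest checkout 1125/2333 = 48.2% → the one-page checkout
The guest checkout wins each traffic group but the one-page checkout wins overall — the comparison reverses. The guest checkout's sessions skew toward direct, which has a lower base rate.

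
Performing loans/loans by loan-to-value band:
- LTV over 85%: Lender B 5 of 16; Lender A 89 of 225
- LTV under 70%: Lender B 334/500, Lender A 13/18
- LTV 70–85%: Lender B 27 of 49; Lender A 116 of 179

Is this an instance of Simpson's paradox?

LTV over 85%: Lender B 5/16 = 31.2%, Lender A 89/225 = 39.6% → Lender A
LTV under 70%: Lender B 334/500 = 66.8%, Lender A 13/18 = 72.2% → Lender A
LTV 70–85%: Lender B 27/49 = 55.1%, Lender A 116/179 = 64.8% → Lender A
Overall: Lender B 366/565 = 64.8%, Lender A 218/422 = 51.7% → Lender B
Lender A wins each loan-to-value group but Lender B wins overall — the comparison reverses. Lender A's loans skew toward LTV over 85%, which has a lower base rate.

Yes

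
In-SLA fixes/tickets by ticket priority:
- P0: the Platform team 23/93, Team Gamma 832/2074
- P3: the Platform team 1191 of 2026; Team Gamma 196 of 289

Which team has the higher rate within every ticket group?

Team Gamma

P0: the Platform team 23/93 = 24.7%, Team Gamma 832/2074 = 40.1% → Team Gamma
P3: the Platform team 1191/2026 = 58.8%, Team Gamma 196/289 = 67.8% → Team Gamma
Team Gamma has the higher rate in both groups.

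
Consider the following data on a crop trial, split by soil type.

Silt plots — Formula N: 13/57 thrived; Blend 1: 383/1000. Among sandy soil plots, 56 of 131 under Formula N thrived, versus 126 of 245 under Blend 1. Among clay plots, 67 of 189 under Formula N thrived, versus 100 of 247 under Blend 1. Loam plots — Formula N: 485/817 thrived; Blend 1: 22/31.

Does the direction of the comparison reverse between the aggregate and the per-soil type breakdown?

Yes

Silt: Formula N 13/57 = 22.8%, Blend 1 383/1000 = 38.3% → Blend 1
Sandy soil: Formula N 56/131 = 42.7%, Blend 1 126/245 = 51.4% → Blend 1
Clay: Formula N 67/189 = 35.4%, Blend 1 100/247 = 40.5% → Blend 1
Loam: Formula N 485/817 = 59.4%, Blend 1 22/31 = 71.0% → Blend 1
Overall: Formula N 621/1194 = 52.0%, Blend 1 631/1523 = 41.4% → Formula N
Blend 1 wins each soil group but Formula N wins overall — the comparison reverses. Blend 1's plots skew toward silt, which has a lower base rate.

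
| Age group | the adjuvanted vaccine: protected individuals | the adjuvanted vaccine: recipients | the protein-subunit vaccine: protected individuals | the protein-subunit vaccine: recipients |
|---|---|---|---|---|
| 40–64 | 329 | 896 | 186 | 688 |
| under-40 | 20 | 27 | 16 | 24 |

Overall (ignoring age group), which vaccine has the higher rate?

40–64: the adjuvanted vaccine 329/896 = 36.7%, the protein-subunit vaccine 186/688 = 27.0% → the adjuvanted vaccine
Under-40: the adjuvanted vaccine 20/27 = 74.1%, the protein-subunit vaccine 16/24 = 66.7% → the adjuvanted vaccine
Overall: the adjuvanted vaccine 349/923 = 37.8%, the protein-subunit vaccine 202/712 = 28.4% → the adjuvanted vaccine

the adjuvanted vaccine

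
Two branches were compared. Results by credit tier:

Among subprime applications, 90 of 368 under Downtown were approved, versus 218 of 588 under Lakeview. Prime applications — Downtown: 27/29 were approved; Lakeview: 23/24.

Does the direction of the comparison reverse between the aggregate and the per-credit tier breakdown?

No

Subprime: Downtown 90/368 = 24.5%, Lakeview 218/588 = 37.1% → Lakeview
Prime: Downtown 27/29 = 93.1%, Lakeview 23/24 = 95.8% → Lakeview
Overall: Downtown 117/397 = 29.5%, Lakeview 241/612 = 39.4% → Lakeview
Lakeview wins overall and in every credit group — no reversal.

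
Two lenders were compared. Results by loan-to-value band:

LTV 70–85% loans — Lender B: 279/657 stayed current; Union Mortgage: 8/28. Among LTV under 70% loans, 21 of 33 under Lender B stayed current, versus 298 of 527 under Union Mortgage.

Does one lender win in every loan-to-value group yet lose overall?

LTV 70–85%: Lender B 279/657 = 42.5%, Union Mortgage 8/28 = 28.6% → Lender B
LTV under 70%: Lender B 21/33 = 63.6%, Union Mortgage 298/527 = 56.5% → Lender B
Overall: Lender B 300/690 = 43.5%, Union Mortgage 306/555 = 55.1% → Union Mortgage
Lender B wins each loan-to-value group but Union Mortgage wins overall — the comparison reverses. Lender B's loans skew toward LTV 70–85%, which has a lower base rate.

Yes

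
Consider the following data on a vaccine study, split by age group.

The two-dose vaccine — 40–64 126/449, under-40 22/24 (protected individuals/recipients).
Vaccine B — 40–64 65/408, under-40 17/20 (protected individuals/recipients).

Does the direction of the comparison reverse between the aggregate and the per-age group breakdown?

No

40–64: the two-dose vaccine 126/449 = 28.1%, Vaccine B 65/408 = 15.9% → the two-dose vaccine
Under-40: the two-dose vaccine 22/24 = 91.7%, Vaccine B 17/20 = 85.0% → the two-dose vaccine
Overall: the two-dose vaccine 148/473 = 31.3%, Vaccine B 82/428 = 19.2% → the two-dose vaccine
The two-dose vaccine wins overall and in every age group — no reversal.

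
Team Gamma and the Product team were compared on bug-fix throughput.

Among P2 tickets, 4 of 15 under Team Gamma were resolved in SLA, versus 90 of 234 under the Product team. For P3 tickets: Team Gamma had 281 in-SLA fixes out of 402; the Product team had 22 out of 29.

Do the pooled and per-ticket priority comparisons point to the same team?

P2: Team Gamma 4/15 = 26.7%, the Product team 90/234 = 38.5% → the Product team
P3: Team Gamma 281/402 = 69.9%, the Product team 22/29 = 75.9% → the Product team
Overall: Team Gamma 285/417 = 68.3%, the Product team 112/263 = 42.6% → Team Gamma
The Product team wins each ticket group but Team Gamma wins overall — the comparison reverses. The Product team's tickets skew toward P2, which has a lower base rate.

No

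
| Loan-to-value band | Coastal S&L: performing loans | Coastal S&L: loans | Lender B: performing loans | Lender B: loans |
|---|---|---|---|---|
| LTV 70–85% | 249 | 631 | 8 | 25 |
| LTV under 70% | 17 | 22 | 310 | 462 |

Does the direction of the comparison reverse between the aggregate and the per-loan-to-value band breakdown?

LTV 70–85%: Coastal S&L 249/631 = 39.5%, Lender B 8/25 = 32.0% → Coastal S&L
LTV under 70%: Coastal S&L 17/22 = 77.3%, Lender B 310/462 = 67.1% → Coastal S&L
Overall: Coastal S&L 266/653 = 40.7%, Lender B 318/487 = 65.3% → Lender B
Coastal S&L wins each loan-to-value group but Lender B wins overall — the comparison reverses. Coastal S&L's loans skew toward LTV 70–85%, which has a lower base rate.

Yes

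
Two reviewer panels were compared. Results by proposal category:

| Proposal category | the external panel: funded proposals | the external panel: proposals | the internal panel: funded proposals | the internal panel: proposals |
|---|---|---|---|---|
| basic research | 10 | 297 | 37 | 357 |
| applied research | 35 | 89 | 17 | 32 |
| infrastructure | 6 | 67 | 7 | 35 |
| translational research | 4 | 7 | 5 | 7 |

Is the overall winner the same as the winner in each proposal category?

Basic research: the external panel 10/297 = 3.4%, the internal panel 37/357 = 10.4% → the internal panel
Applied research: the external panel 35/89 = 39.3%, the internal panel 17/32 = 53.1% → the internal panel
Infrastructure: the external panel 6/67 = 9.0%, the internal panel 7/35 = 20.0% → the internal panel
Translational research: the external panel 4/7 = 57.1%, the internal panel 5/7 = 71.4% → the internal panel
Overall: the external panel 55/460 = 12.0%, the internal panel 66/431 = 15.3% → the internal panel
The internal panel wins overall and in every proposal group — no reversal.

Yes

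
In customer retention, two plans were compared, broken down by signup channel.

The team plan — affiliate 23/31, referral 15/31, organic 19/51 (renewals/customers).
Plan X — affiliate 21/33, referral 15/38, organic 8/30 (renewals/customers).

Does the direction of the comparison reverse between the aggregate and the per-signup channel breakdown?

Affiliate: the team plan 23/31 = 74.2%, Plan X 21/33 = 63.6% → the team plan
Referral: the team plan 15/31 = 48.4%, Plan X 15/38 = 39.5% → the team plan
Organic: the team plan 19/51 = 37.3%, Plan X 8/30 = 26.7% → the team plan
Overall: the team plan 57/113 = 50.4%, Plan X 44/101 = 43.6% → the team plan
The team plan wins overall and in every signup group — no reversal.

No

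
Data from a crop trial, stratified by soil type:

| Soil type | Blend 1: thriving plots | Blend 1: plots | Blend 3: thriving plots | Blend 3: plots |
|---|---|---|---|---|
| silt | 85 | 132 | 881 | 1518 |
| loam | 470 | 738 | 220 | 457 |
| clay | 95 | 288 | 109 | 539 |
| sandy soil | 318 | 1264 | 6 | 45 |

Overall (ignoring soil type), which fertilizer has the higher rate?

Silt: Blend 1 85/132 = 64.4%, Blend 3 881/1518 = 58.0% → Blend 1
Loam: Blend 1 470/738 = 63.7%, Blend 3 220/457 = 48.1% → Blend 1
Clay: Blend 1 95/288 = 33.0%, Blend 3 109/539 = 20.2% → Blend 1
Sandy soil: Blend 1 318/1264 = 25.2%, Blend 3 6/45 = 13.3% → Blend 1
Overall: Blend 1 968/2422 = 40.0%, Blend 3 1216/2559 = 47.5% → Blend 3
(Blend 1 wins every soil group but Blend 3 wins overall — Blend 1's plots skew toward the low-rate sandy soil group.)

Blend 3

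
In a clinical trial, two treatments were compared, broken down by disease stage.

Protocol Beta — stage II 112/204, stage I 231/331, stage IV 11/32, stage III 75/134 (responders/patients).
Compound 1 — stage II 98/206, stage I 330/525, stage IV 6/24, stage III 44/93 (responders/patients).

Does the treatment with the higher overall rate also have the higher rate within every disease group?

Yes

Stage II: Protocol Beta 112/204 = 54.9%, Compound 1 98/206 = 47.6% → Protocol Beta
Stage I: Protocol Beta 231/331 = 69.8%, Compound 1 330/525 = 62.9% → Protocol Beta
Stage IV: Protocol Beta 11/32 = 34.4%, Compound 1 6/24 = 25.0% → Protocol Beta
Stage III: Protocol Beta 75/134 = 56.0%, Compound 1 44/93 = 47.3% → Protocol Beta
Overall: Protocol Beta 429/701 = 61.2%, Compound 1 478/848 = 56.4% → Protocol Beta
Protocol Beta wins overall and in every disease group — no reversal.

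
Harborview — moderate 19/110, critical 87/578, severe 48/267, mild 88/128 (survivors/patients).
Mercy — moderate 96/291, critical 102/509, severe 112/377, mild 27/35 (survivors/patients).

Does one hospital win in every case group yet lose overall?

No

Moderate: Harborview 19/110 = 17.3%, Mercy 96/291 = 33.0% → Mercy
Critical: Harborview 87/578 = 15.1%, Mercy 102/509 = 20.0% → Mercy
Severe: Harborview 48/267 = 18.0%, Mercy 112/377 = 29.7% → Mercy
Mild: Harborview 88/128 = 68.8%, Mercy 27/35 = 77.1% → Mercy
Overall: Harborview 242/1083 = 22.3%, Mercy 337/1212 = 27.8% → Mercy
Mercy wins overall and in every case group — no reversal.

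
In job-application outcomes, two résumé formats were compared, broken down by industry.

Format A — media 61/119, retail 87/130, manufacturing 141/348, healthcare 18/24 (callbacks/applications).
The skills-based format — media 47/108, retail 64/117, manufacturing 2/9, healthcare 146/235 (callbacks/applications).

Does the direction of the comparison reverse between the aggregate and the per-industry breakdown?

Media: Format A 61/119 = 51.3%, the skills-based format 47/108 = 43.5% → Format A
Retail: Format A 87/130 = 66.9%, the skills-based format 64/117 = 54.7% → Format A
Manufacturing: Format A 141/348 = 40.5%, the skills-based format 2/9 = 22.2% → Format A
Healthcare: Format A 18/24 = 75.0%, the skills-based format 146/235 = 62.1% → Format A
Overall: Format A 307/621 = 49.4%, the skills-based format 259/469 = 55.2% → the skills-based format
Format A wins each industry group but the skills-based format wins overall — the comparison reverses. Format A's applications skew toward manufacturing, which has a lower base rate.

Yes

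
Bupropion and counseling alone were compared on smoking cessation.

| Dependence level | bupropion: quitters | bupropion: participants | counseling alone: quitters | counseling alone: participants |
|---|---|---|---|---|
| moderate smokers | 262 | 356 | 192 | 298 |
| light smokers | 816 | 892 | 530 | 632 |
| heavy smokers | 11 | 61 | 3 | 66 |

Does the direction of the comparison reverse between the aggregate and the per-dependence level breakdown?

Moderate smokers: bupropion 262/356 = 73.6%, counseling alone 192/298 = 64.4% → bupropion
Light smokers: bupropion 816/892 = 91.5%, counseling alone 530/632 = 83.9% → bupropion
Heavy smokers: bupropion 11/61 = 18.0%, counseling alone 3/66 = 4.5% → bupropion
Overall: bupropion 1089/1309 = 83.2%, counseling alone 725/996 = 72.8% → bupropion
Bupropion wins overall and in every dependence group — no reversal.

No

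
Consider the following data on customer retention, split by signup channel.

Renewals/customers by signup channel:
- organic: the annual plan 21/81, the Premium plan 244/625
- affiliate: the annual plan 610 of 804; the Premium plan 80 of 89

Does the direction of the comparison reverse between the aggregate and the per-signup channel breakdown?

Yes

Organic: the annual plan 21/81 = 25.9%, the Premium plan 244/625 = 39.0% → the Premium plan
Affiliate: the annual plan 610/804 = 75.9%, the Premium plan 80/89 = 89.9% → the Premium plan
Overall: the annual plan 631/885 = 71.3%, the Premium plan 324/714 = 45.4% → the annual plan
The Premium plan wins each signup group but the annual plan wins overall — the comparison reverses. The Premium plan's customers skew toward organic, which has a lower base rate.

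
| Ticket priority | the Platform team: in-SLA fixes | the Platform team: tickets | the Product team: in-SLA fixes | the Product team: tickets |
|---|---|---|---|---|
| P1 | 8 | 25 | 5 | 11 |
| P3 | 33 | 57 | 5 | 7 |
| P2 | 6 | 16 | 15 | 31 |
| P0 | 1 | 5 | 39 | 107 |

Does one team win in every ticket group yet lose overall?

P1: the Platform team 8/25 = 32.0%, the Product team 5/11 = 45.5% → the Product team
P3: the Platform team 33/57 = 57.9%, the Product team 5/7 = 71.4% → the Product team
P2: the Platform team 6/16 = 37.5%, the Product team 15/31 = 48.4% → the Product team
P0: the Platform team 1/5 = 20.0%, the Product team 39/107 = 36.4% → the Product team
Overall: the Platform team 48/103 = 46.6%, the Product team 64/156 = 41.0% → the Platform team
The Product team wins each ticket group but the Platform team wins overall — the comparison reverses. The Product team's tickets skew toward P0, which has a lower base rate.

Yes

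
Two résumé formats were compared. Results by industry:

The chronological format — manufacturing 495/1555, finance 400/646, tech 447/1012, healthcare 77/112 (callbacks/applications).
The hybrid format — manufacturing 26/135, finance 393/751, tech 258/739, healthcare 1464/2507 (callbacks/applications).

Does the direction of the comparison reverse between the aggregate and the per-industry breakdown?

Yes

Manufacturing: the chronological format 495/1555 = 31.8%, the hybrid format 26/135 = 19.3% → the chronological format
Finance: the chronological format 400/646 = 61.9%, the hybrid format 393/751 = 52.3% → the chronological format
Tech: the chronological format 447/1012 = 44.2%, the hybrid format 258/739 = 34.9% → the chronological format
Healthcare: the chronological format 77/112 = 68.8%, the hybrid format 1464/2507 = 58.4% → the chronological format
Overall: the chronological format 1419/3325 = 42.7%, the hybrid format 2141/4132 = 51.8% → the hybrid format
The chronological format wins each industry group but the hybrid format wins overall — the comparison reverses. The chronological format's applications skew toward manufacturing, which has a lower base rate.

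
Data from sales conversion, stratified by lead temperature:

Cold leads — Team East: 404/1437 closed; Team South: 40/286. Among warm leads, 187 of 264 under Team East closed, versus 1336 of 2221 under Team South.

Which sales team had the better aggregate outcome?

Cold: Team East 404/1437 = 28.1%, Team South 40/286 = 14.0% → Team East
Warm: Team East 187/264 = 70.8%, Team South 1336/2221 = 60.2% → Team East
Overall: Team East 591/1701 = 34.7%, Team South 1376/2507 = 54.9% → Team South
(Team East wins every lead group but Team South wins overall — Team East's leads skew toward the low-rate cold group.)

Team South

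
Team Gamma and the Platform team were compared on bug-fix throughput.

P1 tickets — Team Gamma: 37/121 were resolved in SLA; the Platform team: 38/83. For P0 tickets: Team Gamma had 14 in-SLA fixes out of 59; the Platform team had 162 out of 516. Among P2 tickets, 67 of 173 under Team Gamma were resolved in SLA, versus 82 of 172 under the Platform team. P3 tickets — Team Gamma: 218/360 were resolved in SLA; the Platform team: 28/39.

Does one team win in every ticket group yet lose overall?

P1: Team Gamma 37/121 = 30.6%, the Platform team 38/83 = 45.8% → the Platform team
P0: Team Gamma 14/59 = 23.7%, the Platform team 162/516 = 31.4% → the Platform team
P2: Team Gamma 67/173 = 38.7%, the Platform team 82/172 = 47.7% → the Platform team
P3: Team Gamma 218/360 = 60.6%, the Platform team 28/39 = 71.8% → the Platform team
Overall: Team Gamma 336/713 = 47.1%, the Platform team 310/810 = 38.3% → Team Gamma
The Platform team wins each ticket group but Team Gamma wins overall — the comparison reverses. The Platform team's tickets skew toward P0, which has a lower base rate.

Yes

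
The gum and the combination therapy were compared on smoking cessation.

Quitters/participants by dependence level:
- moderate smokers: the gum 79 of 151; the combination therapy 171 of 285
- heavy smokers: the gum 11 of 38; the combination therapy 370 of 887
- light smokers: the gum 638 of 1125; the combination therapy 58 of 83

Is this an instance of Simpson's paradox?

Moderate smokers: the gum 79/151 = 52.3%, the combination therapy 171/285 = 60.0% → the combination therapy
Heavy smokers: the gum 11/38 = 28.9%, the combination therapy 370/887 = 41.7% → the combination therapy
Light smokers: the gum 638/1125 = 56.7%, the combination therapy 58/83 = 69.9% → the combination therapy
Overall: the gum 728/1314 = 55.4%, the combination therapy 599/1255 = 47.7% → the gum
The combination therapy wins each dependence group but the gum wins overall — the comparison reverses. The combination therapy's participants skew toward heavy smokers, which has a lower base rate.

Yes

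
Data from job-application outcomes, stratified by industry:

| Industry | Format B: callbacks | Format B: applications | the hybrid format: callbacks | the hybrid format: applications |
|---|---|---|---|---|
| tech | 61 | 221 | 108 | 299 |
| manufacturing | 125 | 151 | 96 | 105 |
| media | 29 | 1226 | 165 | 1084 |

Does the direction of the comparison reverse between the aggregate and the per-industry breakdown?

Tech: Format B 61/221 = 27.6%, the hybrid format 108/299 = 36.1% → the hybrid format
Manufacturing: Format B 125/151 = 82.8%, the hybrid format 96/105 = 91.4% → the hybrid format
Media: Format B 29/1226 = 2.4%, the hybrid format 165/1084 = 15.2% → the hybrid format
Overall: Format B 215/1598 = 13.5%, the hybrid format 369/1488 = 24.8% → the hybrid format
The hybrid format wins overall and in every industry group — no reversal.

No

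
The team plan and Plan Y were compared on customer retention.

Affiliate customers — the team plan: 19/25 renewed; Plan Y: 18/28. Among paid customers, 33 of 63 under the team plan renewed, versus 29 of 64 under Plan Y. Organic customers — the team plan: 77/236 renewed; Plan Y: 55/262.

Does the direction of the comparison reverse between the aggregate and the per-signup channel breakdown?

No

Affiliate: the team plan 19/25 = 76.0%, Plan Y 18/28 = 64.3% → the team plan
Paid: the team plan 33/63 = 52.4%, Plan Y 29/64 = 45.3% → the team plan
Organic: the team plan 77/236 = 32.6%, Plan Y 55/262 = 21.0% → the team plan
Overall: the team plan 129/324 = 39.8%, Plan Y 102/354 = 28.8% → the team plan
The team plan wins overall and in every signup group — no reversal.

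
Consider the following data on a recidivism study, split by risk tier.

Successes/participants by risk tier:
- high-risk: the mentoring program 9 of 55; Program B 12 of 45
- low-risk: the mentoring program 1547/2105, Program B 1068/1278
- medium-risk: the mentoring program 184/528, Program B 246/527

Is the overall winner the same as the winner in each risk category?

High-risk: the mentoring program 9/55 = 16.4%, Program B 12/45 = 26.7% → Program B
Low-risk: the mentoring program 1547/2105 = 73.5%, Program B 1068/1278 = 83.6% → Program B
Medium-risk: the mentoring program 184/528 = 34.8%, Program B 246/527 = 46.7% → Program B
Overall: the mentoring program 1740/2688 = 64.7%, Program B 1326/1850 = 71.7% → Program B
Program B wins overall and in every risk group — no reversal.

Yes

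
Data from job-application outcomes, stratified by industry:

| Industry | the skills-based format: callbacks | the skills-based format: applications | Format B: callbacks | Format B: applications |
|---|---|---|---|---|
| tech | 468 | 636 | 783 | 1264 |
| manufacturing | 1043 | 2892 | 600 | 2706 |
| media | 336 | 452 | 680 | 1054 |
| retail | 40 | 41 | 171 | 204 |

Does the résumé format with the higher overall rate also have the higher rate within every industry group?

Tech: the skills-based format 468/636 = 73.6%, Format B 783/1264 = 61.9% → the skills-based format
Manufacturing: the skills-based format 1043/2892 = 36.1%, Format B 600/2706 = 22.2% → the skills-based format
Media: the skills-based format 336/452 = 74.3%, Format B 680/1054 = 64.5% → the skills-based format
Retail: the skills-based format 40/41 = 97.6%, Format B 171/204 = 83.8% → the skills-based format
Overall: the skills-based format 1887/4021 = 46.9%, Format B 2234/5228 = 42.7% → the skills-based format
The skills-based format wins overall and in every industry group — no reversal.

Yes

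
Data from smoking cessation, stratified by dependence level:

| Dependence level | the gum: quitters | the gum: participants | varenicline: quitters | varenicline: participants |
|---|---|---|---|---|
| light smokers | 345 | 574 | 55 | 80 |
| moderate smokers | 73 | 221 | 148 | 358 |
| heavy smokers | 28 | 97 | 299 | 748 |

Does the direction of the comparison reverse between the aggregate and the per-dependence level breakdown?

Yes

Light smokers: the gum 345/574 = 60.1%, varenicline 55/80 = 68.8% → varenicline
Moderate smokers: the gum 73/221 = 33.0%, varenicline 148/358 = 41.3% → varenicline
Heavy smokers: the gum 28/97 = 28.9%, varenicline 299/748 = 40.0% → varenicline
Overall: the gum 446/892 = 50.0%, varenicline 502/1186 = 42.3% → the gum
Varenicline wins each dependence group but the gum wins overall — the comparison reverses. Varenicline's participants skew toward heavy smokers, which has a lower base rate.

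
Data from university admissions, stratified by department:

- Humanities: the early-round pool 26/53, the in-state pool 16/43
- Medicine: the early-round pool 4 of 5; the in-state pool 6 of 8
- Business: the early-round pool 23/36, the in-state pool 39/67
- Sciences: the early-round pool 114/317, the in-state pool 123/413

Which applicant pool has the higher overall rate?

the early-round pool

Humanities: the early-round pool 26/53 = 49.1%, the in-state pool 16/43 = 37.2% → the early-round pool
Medicine: the early-round pool 4/5 = 80.0%, the in-state pool 6/8 = 75.0% → the early-round pool
Business: the early-round pool 23/36 = 63.9%, the in-state pool 39/67 = 58.2% → the early-round pool
Sciences: the early-round pool 114/317 = 36.0%, the in-state pool 123/413 = 29.8% → the early-round pool
Overall: the early-round pool 167/411 = 40.6%, the in-state pool 184/531 = 34.7% → the early-round pool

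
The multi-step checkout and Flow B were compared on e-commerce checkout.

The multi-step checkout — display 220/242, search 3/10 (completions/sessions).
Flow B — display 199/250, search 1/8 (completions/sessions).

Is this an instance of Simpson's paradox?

No

Display: the multi-step checkout 220/242 = 90.9%, Flow B 199/250 = 79.6% → the multi-step checkout
Search: the multi-step checkout 3/10 = 30.0%, Flow B 1/8 = 12.5% → the multi-step checkout
Overall: the multi-step checkout 223/252 = 88.5%, Flow B 200/258 = 77.5% → the multi-step checkout
The multi-step checkout wins overall and in every traffic group — no reversal.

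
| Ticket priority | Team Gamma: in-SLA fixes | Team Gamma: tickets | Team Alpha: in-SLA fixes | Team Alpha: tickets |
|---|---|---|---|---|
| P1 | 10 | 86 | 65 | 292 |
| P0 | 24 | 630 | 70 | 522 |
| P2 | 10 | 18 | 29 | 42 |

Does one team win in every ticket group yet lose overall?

P1: Team Gamma 10/86 = 11.6%, Team Alpha 65/292 = 22.3% → Team Alpha
P0: Team Gamma 24/630 = 3.8%, Team Alpha 70/522 = 13.4% → Team Alpha
P2: Team Gamma 10/18 = 55.6%, Team Alpha 29/42 = 69.0% → Team Alpha
Overall: Team Gamma 44/734 = 6.0%, Team Alpha 164/856 = 19.2% → Team Alpha
Team Alpha wins overall and in every ticket group — no reversal.

No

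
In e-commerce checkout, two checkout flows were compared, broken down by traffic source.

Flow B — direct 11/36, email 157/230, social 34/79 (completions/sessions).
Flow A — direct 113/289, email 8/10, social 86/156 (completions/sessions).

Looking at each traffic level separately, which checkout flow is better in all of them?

Direct: Flow B 11/36 = 30.6%, Flow A 113/289 = 39.1% → Flow A
Email: Flow B 157/230 = 68.3%, Flow A 8/10 = 80.0% → Flow A
Social: Flow B 34/79 = 43.0%, Flow A 86/156 = 55.1% → Flow A
Flow A has the higher rate in all 3 groups.

Flow A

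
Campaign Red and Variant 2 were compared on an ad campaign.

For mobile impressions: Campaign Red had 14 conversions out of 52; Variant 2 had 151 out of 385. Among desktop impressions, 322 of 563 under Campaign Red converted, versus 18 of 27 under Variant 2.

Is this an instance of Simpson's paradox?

Yes

Mobile: Campaign Red 14/52 = 26.9%, Variant 2 151/385 = 39.2% → Variant 2
Desktop: Campaign Red 322/563 = 57.2%, Variant 2 18/27 = 66.7% → Variant 2
Overall: Campaign Red 336/615 = 54.6%, Variant 2 169/412 = 41.0% → Campaign Red
Variant 2 wins each device group but Campaign Red wins overall — the comparison reverses. Variant 2's impressions skew toward mobile, which has a lower base rate.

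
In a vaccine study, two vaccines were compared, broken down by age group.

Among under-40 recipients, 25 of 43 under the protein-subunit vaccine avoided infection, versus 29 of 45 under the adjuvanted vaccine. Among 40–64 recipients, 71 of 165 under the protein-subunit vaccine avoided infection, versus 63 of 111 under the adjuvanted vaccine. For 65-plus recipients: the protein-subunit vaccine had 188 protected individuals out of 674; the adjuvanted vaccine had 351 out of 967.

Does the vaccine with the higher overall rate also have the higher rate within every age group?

Under-40: the protein-subunit vaccine 25/43 = 58.1%, the adjuvanted vaccine 29/45 = 64.4% → the adjuvanted vaccine
40–64: the protein-subunit vaccine 71/165 = 43.0%, the adjuvanted vaccine 63/111 = 56.8% → the adjuvanted vaccine
65-plus: the protein-subunit vaccine 188/674 = 27.9%, the adjuvanted vaccine 351/967 = 36.3% → the adjuvanted vaccine
Overall: the protein-subunit vaccine 284/882 = 32.2%, the adjuvanted vaccine 443/1123 = 39.4% → the adjuvanted vaccine
The adjuvanted vaccine wins overall and in every age group — no reversal.

Yes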